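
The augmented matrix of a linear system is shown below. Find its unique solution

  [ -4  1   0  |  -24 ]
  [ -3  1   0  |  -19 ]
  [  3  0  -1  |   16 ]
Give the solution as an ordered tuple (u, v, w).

(5, -4, -1)

R1 -> -1/4·R1
R2 -> R2 + 3·R1
R3 -> R3 − 3·R1
R2 -> 4·R2
R3 -> R3 − 3/4·R2
R3 -> -1·R3
R1 -> R1 + 1/4·R2
Reading off the last column: u = 5, v = -4, w = -1.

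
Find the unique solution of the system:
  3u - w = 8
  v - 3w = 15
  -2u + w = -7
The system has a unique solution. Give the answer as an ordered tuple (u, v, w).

Form the augmented matrix and row-reduce:
  [  3  0  -1  |   8 ]
  [  0  1  -3  |  15 ]
  [ -2  0   1  |  -7 ]
r1 := 1/3·r1
  [  1  0  -1/3  |  8/3 ]
  [  0  1    -3  |   15 ]
  [ -2  0     1  |   -7 ]
r3 := r3 + 2·r1
  [ 1  0  -1/3  |   8/3 ]
  [ 0  1    -3  |    15 ]
  [ 0  0   1/3  |  -5/3 ]
r3 := 3·r3
  [ 1  0  -1/3  |  8/3 ]
  [ 0  1    -3  |   15 ]
  [ 0  0     1  |   -5 ]
r2 := r2 + 3·r3
  [ 1  0  -1/3  |  8/3 ]
  [ 0  1     0  |    0 ]
  [ 0  0     1  |   -5 ]
r1 := r1 + 1/3·r3
  [ 1  0  0  |   1 ]
  [ 0  1  0  |   0 ]
  [ 0  0  1  |  -5 ]
Reading off the last column: u = 1, v = 0, w = -5.

(1, 0, -5)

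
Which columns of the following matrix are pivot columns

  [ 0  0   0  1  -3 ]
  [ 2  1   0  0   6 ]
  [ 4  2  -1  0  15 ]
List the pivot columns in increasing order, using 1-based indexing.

ρ1 <-> ρ2
  [ 2  1   0  0   6 ]
  [ 0  0   0  1  -3 ]
  [ 4  2  -1  0  15 ]
ρ1 → 1/2·ρ1
  [ 1  1/2   0  0   3 ]
  [ 0    0   0  1  -3 ]
  [ 4    2  -1  0  15 ]
ρ3 → ρ3 − 4·ρ1
  [ 1  1/2   0  0   3 ]
  [ 0    0   0  1  -3 ]
  [ 0    0  -1  0   3 ]
ρ2 <-> ρ3
  [ 1  1/2   0  0   3 ]
  [ 0    0  -1  0   3 ]
  [ 0    0   0  1  -3 ]
ρ2 → -1·ρ2
  [ 1  1/2  0  0   3 ]
  [ 0    0  1  0  -3 ]
  [ 0    0  0  1  -3 ]
Pivot columns are the columns containing a leading 1.

1, 3, 4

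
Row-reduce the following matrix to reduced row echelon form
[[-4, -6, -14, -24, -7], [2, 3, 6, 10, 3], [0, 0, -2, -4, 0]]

r1 ← -1/4·r1
r2 ← r2 − 2·r1
r2 ← -1·r2
r3 ← r3 + 2·r2
r2 ← r2 − 1/2·r3
r1 ← r1 − 7/4·r3
r1 ← r1 − 7/2·r2

[[1, 3/2, 0, -1, 0], [0, 0, 1, 2, 0], [0, 0, 0, 0, 1]]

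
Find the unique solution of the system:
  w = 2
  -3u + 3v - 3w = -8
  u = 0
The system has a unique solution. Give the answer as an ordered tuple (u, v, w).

(0, -2/3, 2)

Form the augmented matrix and row-reduce:
  [  0  0   1  |   2 ]
  [ -3  3  -3  |  -8 ]
  [  1  0   0  |   0 ]
Swap ρ1 and ρ2.
  [ -3  3  -3  |  -8 ]
  [  0  0   1  |   2 ]
  [  1  0   0  |   0 ]
Multiply ρ1 by -1/3.
  [ 1  -1  1  |  8/3 ]
  [ 0   0  1  |    2 ]
  [ 1   0  0  |    0 ]
Subtract ρ1 from ρ3.
  [ 1  -1   1  |   8/3 ]
  [ 0   0   1  |     2 ]
  [ 0   1  -1  |  -8/3 ]
Swap ρ2 and ρ3.
  [ 1  -1   1  |   8/3 ]
  [ 0   1  -1  |  -8/3 ]
  [ 0   0   1  |     2 ]
Add ρ3 to ρ2.
  [ 1  -1  1  |   8/3 ]
  [ 0   1  0  |  -2/3 ]
  [ 0   0  1  |     2 ]
Subtract ρ3 from ρ1.
  [ 1  -1  0  |   2/3 ]
  [ 0   1  0  |  -2/3 ]
  [ 0   0  1  |     2 ]
Add ρ2 to ρ1.
  [ 1  0  0  |     0 ]
  [ 0  1  0  |  -2/3 ]
  [ 0  0  1  |     2 ]
Reading off the last column: u = 0, v = -2/3, w = 2.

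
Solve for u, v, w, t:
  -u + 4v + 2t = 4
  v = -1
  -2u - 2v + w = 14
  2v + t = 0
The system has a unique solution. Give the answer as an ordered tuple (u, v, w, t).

(-4, -1, 4, 2)

Form the augmented matrix and row-reduce:
  [ -1   4  0  2  |   4 ]
  [  0   1  0  0  |  -1 ]
  [ -2  -2  1  0  |  14 ]
  [  0   2  0  1  |   0 ]
r1 ← -1·r1
  [  1  -4  0  -2  |  -4 ]
  [  0   1  0   0  |  -1 ]
  [ -2  -2  1   0  |  14 ]
  [  0   2  0   1  |   0 ]
r3 ← r3 + 2·r1
  [ 1   -4  0  -2  |  -4 ]
  [ 0    1  0   0  |  -1 ]
  [ 0  -10  1  -4  |   6 ]
  [ 0    2  0   1  |   0 ]
r3 ← r3 + 10·r2
  [ 1  -4  0  -2  |  -4 ]
  [ 0   1  0   0  |  -1 ]
  [ 0   0  1  -4  |  -4 ]
  [ 0   2  0   1  |   0 ]
r4 ← r4 − 2·r2
  [ 1  -4  0  -2  |  -4 ]
  [ 0   1  0   0  |  -1 ]
  [ 0   0  1  -4  |  -4 ]
  [ 0   0  0   1  |   2 ]
r3 ← r3 + 4·r4
  [ 1  -4  0  -2  |  -4 ]
  [ 0   1  0   0  |  -1 ]
  [ 0   0  1   0  |   4 ]
  [ 0   0  0   1  |   2 ]
r1 ← r1 + 2·r4
  [ 1  -4  0  0  |   0 ]
  [ 0   1  0  0  |  -1 ]
  [ 0   0  1  0  |   4 ]
  [ 0   0  0  1  |   2 ]
r1 ← r1 + 4·r2
  [ 1  0  0  0  |  -4 ]
  [ 0  1  0  0  |  -1 ]
  [ 0  0  1  0  |   4 ]
  [ 0  0  0  1  |   2 ]
Reading off the last column: u = -4, v = -1, w = 4, t = 2.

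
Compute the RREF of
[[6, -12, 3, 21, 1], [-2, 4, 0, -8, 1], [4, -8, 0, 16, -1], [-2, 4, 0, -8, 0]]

[[1, -2, 0, 4, 0], [0, 0, 1, -1, 0], [0, 0, 0, 0, 1], [0, 0, 0, 0, 0]]

Multiply R1 by 1/6.
  [  1  -2  1/2  7/2  1/6 ]
  [ -2   4    0   -8    1 ]
  [  4  -8    0   16   -1 ]
  [ -2   4    0   -8    0 ]
Add 2 times R1 to R2.
  [  1  -2  1/2  7/2  1/6 ]
  [  0   0    1   -1  4/3 ]
  [  4  -8    0   16   -1 ]
  [ -2   4    0   -8    0 ]
Subtract 4 times R1 from R3.
  [  1  -2  1/2  7/2   1/6 ]
  [  0   0    1   -1   4/3 ]
  [  0   0   -2    2  -5/3 ]
  [ -2   4    0   -8     0 ]
Add 2 times R1 to R4.
  [ 1  -2  1/2  7/2   1/6 ]
  [ 0   0    1   -1   4/3 ]
  [ 0   0   -2    2  -5/3 ]
  [ 0   0    1   -1   1/3 ]
Add 2 times R2 to R3.
  [ 1  -2  1/2  7/2  1/6 ]
  [ 0   0    1   -1  4/3 ]
  [ 0   0    0    0    1 ]
  [ 0   0    1   -1  1/3 ]
Subtract R2 from R4.
  [ 1  -2  1/2  7/2  1/6 ]
  [ 0   0    1   -1  4/3 ]
  [ 0   0    0    0    1 ]
  [ 0   0    0    0   -1 ]
Add R3 to R4.
  [ 1  -2  1/2  7/2  1/6 ]
  [ 0   0    1   -1  4/3 ]
  [ 0   0    0    0    1 ]
  [ 0   0    0    0    0 ]
Subtract 4/3 times R3 from R2.
  [ 1  -2  1/2  7/2  1/6 ]
  [ 0   0    1   -1    0 ]
  [ 0   0    0    0    1 ]
  [ 0   0    0    0    0 ]
Subtract 1/6 times R3 from R1.
  [ 1  -2  1/2  7/2  0 ]
  [ 0   0    1   -1  0 ]
  [ 0   0    0    0  1 ]
  [ 0   0    0    0  0 ]
Subtract 1/2 times R2 from R1.
  [ 1  -2  0   4  0 ]
  [ 0   0  1  -1  0 ]
  [ 0   0  0   0  1 ]
  [ 0   0  0   0  0 ]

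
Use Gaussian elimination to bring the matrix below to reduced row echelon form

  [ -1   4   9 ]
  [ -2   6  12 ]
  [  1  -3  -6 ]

Multiply ρ1 by -1.
Add 2 times ρ1 to ρ2.
Subtract ρ1 from ρ3.
Multiply ρ2 by -1/2.
Subtract ρ2 from ρ3.
Add 4 times ρ2 to ρ1.

[[1, 0, 3], [0, 1, 3], [0, 0, 0]]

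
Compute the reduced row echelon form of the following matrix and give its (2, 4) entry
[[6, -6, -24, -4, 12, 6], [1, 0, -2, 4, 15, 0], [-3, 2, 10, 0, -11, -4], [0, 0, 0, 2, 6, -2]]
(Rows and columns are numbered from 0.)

R1 := 1/6·R1
  [  1  -1  -4  -2/3    2   1 ]
  [  1   0  -2     4   15   0 ]
  [ -3   2  10     0  -11  -4 ]
  [  0   0   0     2    6  -2 ]
R2 := R2 − R1
  [  1  -1  -4  -2/3    2   1 ]
  [  0   1   2  14/3   13  -1 ]
  [ -3   2  10     0  -11  -4 ]
  [  0   0   0     2    6  -2 ]
R3 := R3 + 3·R1
  [ 1  -1  -4  -2/3   2   1 ]
  [ 0   1   2  14/3  13  -1 ]
  [ 0  -1  -2    -2  -5  -1 ]
  [ 0   0   0     2   6  -2 ]
R3 := R3 + R2
  [ 1  -1  -4  -2/3   2   1 ]
  [ 0   1   2  14/3  13  -1 ]
  [ 0   0   0   8/3   8  -2 ]
  [ 0   0   0     2   6  -2 ]
R3 := 3/8·R3
  [ 1  -1  -4  -2/3   2     1 ]
  [ 0   1   2  14/3  13    -1 ]
  [ 0   0   0     1   3  -3/4 ]
  [ 0   0   0     2   6    -2 ]
R4 := R4 − 2·R3
  [ 1  -1  -4  -2/3   2     1 ]
  [ 0   1   2  14/3  13    -1 ]
  [ 0   0   0     1   3  -3/4 ]
  [ 0   0   0     0   0  -1/2 ]
R4 := -2·R4
  [ 1  -1  -4  -2/3   2     1 ]
  [ 0   1   2  14/3  13    -1 ]
  [ 0   0   0     1   3  -3/4 ]
  [ 0   0   0     0   0     1 ]
R3 := R3 + 3/4·R4
  [ 1  -1  -4  -2/3   2   1 ]
  [ 0   1   2  14/3  13  -1 ]
  [ 0   0   0     1   3   0 ]
  [ 0   0   0     0   0   1 ]
R2 := R2 + R4
  [ 1  -1  -4  -2/3   2  1 ]
  [ 0   1   2  14/3  13  0 ]
  [ 0   0   0     1   3  0 ]
  [ 0   0   0     0   0  1 ]
R1 := R1 − R4
  [ 1  -1  -4  -2/3   2  0 ]
  [ 0   1   2  14/3  13  0 ]
  [ 0   0   0     1   3  0 ]
  [ 0   0   0     0   0  1 ]
R2 := R2 − 14/3·R3
  [ 1  -1  -4  -2/3   2  0 ]
  [ 0   1   2     0  -1  0 ]
  [ 0   0   0     1   3  0 ]
  [ 0   0   0     0   0  1 ]
R1 := R1 + 2/3·R3
  [ 1  -1  -4  0   4  0 ]
  [ 0   1   2  0  -1  0 ]
  [ 0   0   0  1   3  0 ]
  [ 0   0   0  0   0  1 ]
R1 := R1 + R2
  [ 1  0  -2  0   3  0 ]
  [ 0  1   2  0  -1  0 ]
  [ 0  0   0  1   3  0 ]
  [ 0  0   0  0   0  1 ]

3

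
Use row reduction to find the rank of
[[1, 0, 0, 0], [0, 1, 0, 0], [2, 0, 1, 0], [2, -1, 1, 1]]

Subtract 2 times R1 from R3.
  [ 1   0  0  0 ]
  [ 0   1  0  0 ]
  [ 0   0  1  0 ]
  [ 2  -1  1  1 ]
Subtract 2 times R1 from R4.
  [ 1   0  0  0 ]
  [ 0   1  0  0 ]
  [ 0   0  1  0 ]
  [ 0  -1  1  1 ]
Add R2 to R4.
  [ 1  0  0  0 ]
  [ 0  1  0  0 ]
  [ 0  0  1  0 ]
  [ 0  0  1  1 ]
Subtract R3 from R4.
  [ 1  0  0  0 ]
  [ 0  1  0  0 ]
  [ 0  0  1  0 ]
  [ 0  0  0  1 ]
The reduced form has 4 nonzero rows.

rank = 4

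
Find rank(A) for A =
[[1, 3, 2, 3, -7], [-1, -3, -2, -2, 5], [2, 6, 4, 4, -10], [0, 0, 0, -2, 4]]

Add R1 to R2.
  [ 1  3  2   3   -7 ]
  [ 0  0  0   1   -2 ]
  [ 2  6  4   4  -10 ]
  [ 0  0  0  -2    4 ]
Subtract 2 times R1 from R3.
  [ 1  3  2   3  -7 ]
  [ 0  0  0   1  -2 ]
  [ 0  0  0  -2   4 ]
  [ 0  0  0  -2   4 ]
Add 2 times R2 to R3.
  [ 1  3  2   3  -7 ]
  [ 0  0  0   1  -2 ]
  [ 0  0  0   0   0 ]
  [ 0  0  0  -2   4 ]
Add 2 times R2 to R4.
  [ 1  3  2  3  -7 ]
  [ 0  0  0  1  -2 ]
  [ 0  0  0  0   0 ]
  [ 0  0  0  0   0 ]
Subtract 3 times R2 from R1.
  [ 1  3  2  0  -1 ]
  [ 0  0  0  1  -2 ]
  [ 0  0  0  0   0 ]
  [ 0  0  0  0   0 ]
The reduced form has 2 nonzero rows.

rank = 2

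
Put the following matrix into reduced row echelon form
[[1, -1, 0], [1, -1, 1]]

[[1, -1, 0], [0, 0, 1]]

Subtract R1 from R2.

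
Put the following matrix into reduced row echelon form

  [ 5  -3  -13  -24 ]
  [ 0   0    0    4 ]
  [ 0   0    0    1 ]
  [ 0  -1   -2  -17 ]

ρ1 ← 1/5·ρ1
  [ 1  -3/5  -13/5  -24/5 ]
  [ 0     0      0      4 ]
  [ 0     0      0      1 ]
  [ 0    -1     -2    -17 ]
ρ2 <-> ρ4
  [ 1  -3/5  -13/5  -24/5 ]
  [ 0    -1     -2    -17 ]
  [ 0     0      0      1 ]
  [ 0     0      0      4 ]
ρ2 ← -1·ρ2
  [ 1  -3/5  -13/5  -24/5 ]
  [ 0     1      2     17 ]
  [ 0     0      0      1 ]
  [ 0     0      0      4 ]
ρ4 ← ρ4 − 4·ρ3
  [ 1  -3/5  -13/5  -24/5 ]
  [ 0     1      2     17 ]
  [ 0     0      0      1 ]
  [ 0     0      0      0 ]
ρ2 ← ρ2 − 17·ρ3
  [ 1  -3/5  -13/5  -24/5 ]
  [ 0     1      2      0 ]
  [ 0     0      0      1 ]
  [ 0     0      0      0 ]
ρ1 ← ρ1 + 24/5·ρ3
  [ 1  -3/5  -13/5  0 ]
  [ 0     1      2  0 ]
  [ 0     0      0  1 ]
  [ 0     0      0  0 ]
ρ1 ← ρ1 + 3/5·ρ2
  [ 1  0  -7/5  0 ]
  [ 0  1     2  0 ]
  [ 0  0     0  1 ]
  [ 0  0     0  0 ]

[[1, 0, -7/5, 0], [0, 1, 2, 0], [0, 0, 0, 1], [0, 0, 0, 0]]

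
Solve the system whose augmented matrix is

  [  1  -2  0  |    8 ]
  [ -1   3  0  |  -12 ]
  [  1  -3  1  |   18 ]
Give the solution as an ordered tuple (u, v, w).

r2 → r2 + r1
  [ 1  -2  0  |   8 ]
  [ 0   1  0  |  -4 ]
  [ 1  -3  1  |  18 ]
r3 → r3 − r1
  [ 1  -2  0  |   8 ]
  [ 0   1  0  |  -4 ]
  [ 0  -1  1  |  10 ]
r3 → r3 + r2
  [ 1  -2  0  |   8 ]
  [ 0   1  0  |  -4 ]
  [ 0   0  1  |   6 ]
r1 → r1 + 2·r2
  [ 1  0  0  |   0 ]
  [ 0  1  0  |  -4 ]
  [ 0  0  1  |   6 ]
Reading off the last column: u = 0, v = -4, w = 6.

(0, -4, 6)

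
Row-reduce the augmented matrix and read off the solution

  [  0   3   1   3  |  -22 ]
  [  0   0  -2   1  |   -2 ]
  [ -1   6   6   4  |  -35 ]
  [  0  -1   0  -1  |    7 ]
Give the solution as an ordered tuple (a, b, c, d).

ρ1 <=> ρ3
  [ -1   6   6   4  |  -35 ]
  [  0   0  -2   1  |   -2 ]
  [  0   3   1   3  |  -22 ]
  [  0  -1   0  -1  |    7 ]
ρ1 -> -1·ρ1
  [ 1  -6  -6  -4  |   35 ]
  [ 0   0  -2   1  |   -2 ]
  [ 0   3   1   3  |  -22 ]
  [ 0  -1   0  -1  |    7 ]
ρ2 <=> ρ3
  [ 1  -6  -6  -4  |   35 ]
  [ 0   3   1   3  |  -22 ]
  [ 0   0  -2   1  |   -2 ]
  [ 0  -1   0  -1  |    7 ]
ρ2 -> 1/3·ρ2
  [ 1  -6   -6  -4  |     35 ]
  [ 0   1  1/3   1  |  -22/3 ]
  [ 0   0   -2   1  |     -2 ]
  [ 0  -1    0  -1  |      7 ]
ρ4 -> ρ4 + ρ2
  [ 1  -6   -6  -4  |     35 ]
  [ 0   1  1/3   1  |  -22/3 ]
  [ 0   0   -2   1  |     -2 ]
  [ 0   0  1/3   0  |   -1/3 ]
ρ3 -> -1/2·ρ3
  [ 1  -6   -6    -4  |     35 ]
  [ 0   1  1/3     1  |  -22/3 ]
  [ 0   0    1  -1/2  |      1 ]
  [ 0   0  1/3     0  |   -1/3 ]
ρ4 -> ρ4 − 1/3·ρ3
  [ 1  -6   -6    -4  |     35 ]
  [ 0   1  1/3     1  |  -22/3 ]
  [ 0   0    1  -1/2  |      1 ]
  [ 0   0    0   1/6  |   -2/3 ]
ρ4 -> 6·ρ4
  [ 1  -6   -6    -4  |     35 ]
  [ 0   1  1/3     1  |  -22/3 ]
  [ 0   0    1  -1/2  |      1 ]
  [ 0   0    0     1  |     -4 ]
ρ3 -> ρ3 + 1/2·ρ4
  [ 1  -6   -6  -4  |     35 ]
  [ 0   1  1/3   1  |  -22/3 ]
  [ 0   0    1   0  |     -1 ]
  [ 0   0    0   1  |     -4 ]
ρ2 -> ρ2 − ρ4
  [ 1  -6   -6  -4  |     35 ]
  [ 0   1  1/3   0  |  -10/3 ]
  [ 0   0    1   0  |     -1 ]
  [ 0   0    0   1  |     -4 ]
ρ1 -> ρ1 + 4·ρ4
  [ 1  -6   -6  0  |     19 ]
  [ 0   1  1/3  0  |  -10/3 ]
  [ 0   0    1  0  |     -1 ]
  [ 0   0    0  1  |     -4 ]
ρ2 -> ρ2 − 1/3·ρ3
  [ 1  -6  -6  0  |  19 ]
  [ 0   1   0  0  |  -3 ]
  [ 0   0   1  0  |  -1 ]
  [ 0   0   0  1  |  -4 ]
ρ1 -> ρ1 + 6·ρ3
  [ 1  -6  0  0  |  13 ]
  [ 0   1  0  0  |  -3 ]
  [ 0   0  1  0  |  -1 ]
  [ 0   0  0  1  |  -4 ]
ρ1 -> ρ1 + 6·ρ2
  [ 1  0  0  0  |  -5 ]
  [ 0  1  0  0  |  -3 ]
  [ 0  0  1  0  |  -1 ]
  [ 0  0  0  1  |  -4 ]
Reading off the last column: a = -5, b = -3, c = -1, d = -4.

(-5, -3, -1, -4)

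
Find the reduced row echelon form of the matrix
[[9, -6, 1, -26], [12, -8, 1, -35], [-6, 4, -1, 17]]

R1 → 1/9·R1
  [  1  -2/3  1/9  -26/9 ]
  [ 12    -8    1    -35 ]
  [ -6     4   -1     17 ]
R2 → R2 − 12·R1
  [  1  -2/3   1/9  -26/9 ]
  [  0     0  -1/3   -1/3 ]
  [ -6     4    -1     17 ]
R3 → R3 + 6·R1
  [ 1  -2/3   1/9  -26/9 ]
  [ 0     0  -1/3   -1/3 ]
  [ 0     0  -1/3   -1/3 ]
R2 → -3·R2
  [ 1  -2/3   1/9  -26/9 ]
  [ 0     0     1      1 ]
  [ 0     0  -1/3   -1/3 ]
R3 → R3 + 1/3·R2
  [ 1  -2/3  1/9  -26/9 ]
  [ 0     0    1      1 ]
  [ 0     0    0      0 ]
R1 → R1 − 1/9·R2
  [ 1  -2/3  0  -3 ]
  [ 0     0  1   1 ]
  [ 0     0  0   0 ]

[[1, -2/3, 0, -3], [0, 0, 1, 1], [0, 0, 0, 0]]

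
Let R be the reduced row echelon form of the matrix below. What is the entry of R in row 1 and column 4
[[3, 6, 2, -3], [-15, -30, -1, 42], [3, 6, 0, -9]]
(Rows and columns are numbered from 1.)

Multiply r1 by 1/3.
  [   1    2  2/3  -1 ]
  [ -15  -30   -1  42 ]
  [   3    6    0  -9 ]
Add 15 times r1 to r2.
  [ 1  2  2/3  -1 ]
  [ 0  0    9  27 ]
  [ 3  6    0  -9 ]
Subtract 3 times r1 from r3.
  [ 1  2  2/3  -1 ]
  [ 0  0    9  27 ]
  [ 0  0   -2  -6 ]
Multiply r2 by 1/9.
  [ 1  2  2/3  -1 ]
  [ 0  0    1   3 ]
  [ 0  0   -2  -6 ]
Add 2 times r2 to r3.
  [ 1  2  2/3  -1 ]
  [ 0  0    1   3 ]
  [ 0  0    0   0 ]
Subtract 2/3 times r2 from r1.
  [ 1  2  0  -3 ]
  [ 0  0  1   3 ]
  [ 0  0  0   0 ]

-3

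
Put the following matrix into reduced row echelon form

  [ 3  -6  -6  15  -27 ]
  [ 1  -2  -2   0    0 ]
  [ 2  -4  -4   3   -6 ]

[[1, -2, -2, 0, 0], [0, 0, 0, 1, 0], [0, 0, 0, 0, 1]]

R1 ← 1/3·R1
R2 ← R2 − R1
R3 ← R3 − 2·R1
R2 ← -1/5·R2
R3 ← R3 + 7·R2
R3 ← -5/3·R3
R2 ← R2 + 9/5·R3
R1 ← R1 + 9·R3
R1 ← R1 − 5·R2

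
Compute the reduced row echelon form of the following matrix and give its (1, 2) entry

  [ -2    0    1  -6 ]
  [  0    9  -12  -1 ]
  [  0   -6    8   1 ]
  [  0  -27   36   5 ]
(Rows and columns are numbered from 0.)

ρ1 := -1/2·ρ1
  [ 1    0  -1/2   3 ]
  [ 0    9   -12  -1 ]
  [ 0   -6     8   1 ]
  [ 0  -27    36   5 ]
ρ2 := 1/9·ρ2
  [ 1    0  -1/2     3 ]
  [ 0    1  -4/3  -1/9 ]
  [ 0   -6     8     1 ]
  [ 0  -27    36     5 ]
ρ3 := ρ3 + 6·ρ2
  [ 1    0  -1/2     3 ]
  [ 0    1  -4/3  -1/9 ]
  [ 0    0     0   1/3 ]
  [ 0  -27    36     5 ]
ρ4 := ρ4 + 27·ρ2
  [ 1  0  -1/2     3 ]
  [ 0  1  -4/3  -1/9 ]
  [ 0  0     0   1/3 ]
  [ 0  0     0     2 ]
ρ3 := 3·ρ3
  [ 1  0  -1/2     3 ]
  [ 0  1  -4/3  -1/9 ]
  [ 0  0     0     1 ]
  [ 0  0     0     2 ]
ρ4 := ρ4 − 2·ρ3
  [ 1  0  -1/2     3 ]
  [ 0  1  -4/3  -1/9 ]
  [ 0  0     0     1 ]
  [ 0  0     0     0 ]
ρ2 := ρ2 + 1/9·ρ3
  [ 1  0  -1/2  3 ]
  [ 0  1  -4/3  0 ]
  [ 0  0     0  1 ]
  [ 0  0     0  0 ]
ρ1 := ρ1 − 3·ρ3
  [ 1  0  -1/2  0 ]
  [ 0  1  -4/3  0 ]
  [ 0  0     0  1 ]
  [ 0  0     0  0 ]

-4/3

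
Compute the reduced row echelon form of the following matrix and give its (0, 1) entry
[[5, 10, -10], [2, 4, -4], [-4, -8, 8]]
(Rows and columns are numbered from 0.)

2

r1 := 1/5·r1
  [  1   2  -2 ]
  [  2   4  -4 ]
  [ -4  -8   8 ]
r2 := r2 − 2·r1
  [  1   2  -2 ]
  [  0   0   0 ]
  [ -4  -8   8 ]
r3 := r3 + 4·r1
  [ 1  2  -2 ]
  [ 0  0   0 ]
  [ 0  0   0 ]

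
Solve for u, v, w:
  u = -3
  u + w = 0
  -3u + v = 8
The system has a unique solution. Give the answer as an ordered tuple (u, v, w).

Form the augmented matrix and row-reduce:
  [  1  0  0  |  -3 ]
  [  1  0  1  |   0 ]
  [ -3  1  0  |   8 ]
Subtract R1 from R2.
  [  1  0  0  |  -3 ]
  [  0  0  1  |   3 ]
  [ -3  1  0  |   8 ]
Add 3 times R1 to R3.
  [ 1  0  0  |  -3 ]
  [ 0  0  1  |   3 ]
  [ 0  1  0  |  -1 ]
Swap R2 and R3.
  [ 1  0  0  |  -3 ]
  [ 0  1  0  |  -1 ]
  [ 0  0  1  |   3 ]
Reading off the last column: u = -3, v = -1, w = 3.

(-3, -1, 3)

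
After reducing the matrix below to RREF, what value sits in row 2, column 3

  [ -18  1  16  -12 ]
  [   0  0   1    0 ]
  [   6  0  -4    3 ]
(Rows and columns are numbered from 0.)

0

R1 := -1/18·R1
R3 := R3 − 6·R1
R2 <=> R3
R2 := 3·R2
R2 := R2 − 4·R3
R1 := R1 + 8/9·R3
R1 := R1 + 1/18·R2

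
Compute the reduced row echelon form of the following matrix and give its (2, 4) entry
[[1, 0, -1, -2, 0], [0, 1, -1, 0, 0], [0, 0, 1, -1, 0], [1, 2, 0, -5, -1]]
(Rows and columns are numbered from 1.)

-1

R4 -> R4 − R1
R4 -> R4 − 2·R2
R4 -> R4 − 3·R3
R4 -> -1·R4
R2 -> R2 + R3
R1 -> R1 + R3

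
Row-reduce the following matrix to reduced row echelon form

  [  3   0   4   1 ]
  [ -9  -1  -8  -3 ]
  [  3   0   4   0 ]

[[1, 0, 4/3, 0], [0, 1, -4, 0], [0, 0, 0, 1]]

Multiply R1 by 1/3.
  [  1   0  4/3  1/3 ]
  [ -9  -1   -8   -3 ]
  [  3   0    4    0 ]
Add 9 times R1 to R2.
  [ 1   0  4/3  1/3 ]
  [ 0  -1    4    0 ]
  [ 3   0    4    0 ]
Subtract 3 times R1 from R3.
  [ 1   0  4/3  1/3 ]
  [ 0  -1    4    0 ]
  [ 0   0    0   -1 ]
Multiply R2 by -1.
  [ 1  0  4/3  1/3 ]
  [ 0  1   -4    0 ]
  [ 0  0    0   -1 ]
Multiply R3 by -1.
  [ 1  0  4/3  1/3 ]
  [ 0  1   -4    0 ]
  [ 0  0    0    1 ]
Subtract 1/3 times R3 from R1.
  [ 1  0  4/3  0 ]
  [ 0  1   -4  0 ]
  [ 0  0    0  1 ]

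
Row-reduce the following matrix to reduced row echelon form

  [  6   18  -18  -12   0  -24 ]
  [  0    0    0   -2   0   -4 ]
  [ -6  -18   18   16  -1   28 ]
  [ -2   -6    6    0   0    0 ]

R1 := 1/6·R1
R3 := R3 + 6·R1
R4 := R4 + 2·R1
R2 := -1/2·R2
R3 := R3 − 4·R2
R4 := R4 + 4·R2
R3 := -1·R3
R1 := R1 + 2·R2

[[1, 3, -3, 0, 0, 0], [0, 0, 0, 1, 0, 2], [0, 0, 0, 0, 1, 4], [0, 0, 0, 0, 0, 0]]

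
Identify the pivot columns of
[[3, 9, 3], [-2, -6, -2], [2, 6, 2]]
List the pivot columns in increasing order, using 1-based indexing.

1

Multiply R1 by 1/3.
Add 2 times R1 to R2.
Subtract 2 times R1 from R3.
Pivot columns are the columns containing a leading 1.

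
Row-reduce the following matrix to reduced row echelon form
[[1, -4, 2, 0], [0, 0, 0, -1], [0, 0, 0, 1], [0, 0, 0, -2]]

[[1, -4, 2, 0], [0, 0, 0, 1], [0, 0, 0, 0], [0, 0, 0, 0]]

R2 ← -1·R2
  [ 1  -4  2   0 ]
  [ 0   0  0   1 ]
  [ 0   0  0   1 ]
  [ 0   0  0  -2 ]
R3 ← R3 − R2
  [ 1  -4  2   0 ]
  [ 0   0  0   1 ]
  [ 0   0  0   0 ]
  [ 0   0  0  -2 ]
R4 ← R4 + 2·R2
  [ 1  -4  2  0 ]
  [ 0   0  0  1 ]
  [ 0   0  0  0 ]
  [ 0   0  0  0 ]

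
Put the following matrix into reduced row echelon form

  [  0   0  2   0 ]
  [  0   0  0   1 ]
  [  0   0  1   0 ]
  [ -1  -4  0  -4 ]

Swap ρ1 and ρ4.
  [ -1  -4  0  -4 ]
  [  0   0  0   1 ]
  [  0   0  1   0 ]
  [  0   0  2   0 ]
Multiply ρ1 by -1.
  [ 1  4  0  4 ]
  [ 0  0  0  1 ]
  [ 0  0  1  0 ]
  [ 0  0  2  0 ]
Swap ρ2 and ρ3.
  [ 1  4  0  4 ]
  [ 0  0  1  0 ]
  [ 0  0  0  1 ]
  [ 0  0  2  0 ]
Subtract 2 times ρ2 from ρ4.
  [ 1  4  0  4 ]
  [ 0  0  1  0 ]
  [ 0  0  0  1 ]
  [ 0  0  0  0 ]
Subtract 4 times ρ3 from ρ1.
  [ 1  4  0  0 ]
  [ 0  0  1  0 ]
  [ 0  0  0  1 ]
  [ 0  0  0  0 ]

[[1, 4, 0, 0], [0, 0, 1, 0], [0, 0, 0, 1], [0, 0, 0, 0]]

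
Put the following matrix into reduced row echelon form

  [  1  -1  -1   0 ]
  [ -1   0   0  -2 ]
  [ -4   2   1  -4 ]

R2 -> R2 + R1
  [  1  -1  -1   0 ]
  [  0  -1  -1  -2 ]
  [ -4   2   1  -4 ]
R3 -> R3 + 4·R1
  [ 1  -1  -1   0 ]
  [ 0  -1  -1  -2 ]
  [ 0  -2  -3  -4 ]
R2 -> -1·R2
  [ 1  -1  -1   0 ]
  [ 0   1   1   2 ]
  [ 0  -2  -3  -4 ]
R3 -> R3 + 2·R2
  [ 1  -1  -1  0 ]
  [ 0   1   1  2 ]
  [ 0   0  -1  0 ]
R3 -> -1·R3
  [ 1  -1  -1  0 ]
  [ 0   1   1  2 ]
  [ 0   0   1  0 ]
R2 -> R2 − R3
  [ 1  -1  -1  0 ]
  [ 0   1   0  2 ]
  [ 0   0   1  0 ]
R1 -> R1 + R3
  [ 1  -1  0  0 ]
  [ 0   1  0  2 ]
  [ 0   0  1  0 ]
R1 -> R1 + R2
  [ 1  0  0  2 ]
  [ 0  1  0  2 ]
  [ 0  0  1  0 ]

[[1, 0, 0, 2], [0, 1, 0, 2], [0, 0, 1, 0]]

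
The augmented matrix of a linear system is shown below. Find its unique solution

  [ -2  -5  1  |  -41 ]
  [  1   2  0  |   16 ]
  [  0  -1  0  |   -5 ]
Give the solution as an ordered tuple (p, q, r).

(6, 5, -4)

R1 := -1/2·R1
  [ 1  5/2  -1/2  |  41/2 ]
  [ 1    2     0  |    16 ]
  [ 0   -1     0  |    -5 ]
R2 := R2 − R1
  [ 1   5/2  -1/2  |  41/2 ]
  [ 0  -1/2   1/2  |  -9/2 ]
  [ 0    -1     0  |    -5 ]
R2 := -2·R2
  [ 1  5/2  -1/2  |  41/2 ]
  [ 0    1    -1  |     9 ]
  [ 0   -1     0  |    -5 ]
R3 := R3 + R2
  [ 1  5/2  -1/2  |  41/2 ]
  [ 0    1    -1  |     9 ]
  [ 0    0    -1  |     4 ]
R3 := -1·R3
  [ 1  5/2  -1/2  |  41/2 ]
  [ 0    1    -1  |     9 ]
  [ 0    0     1  |    -4 ]
R2 := R2 + R3
  [ 1  5/2  -1/2  |  41/2 ]
  [ 0    1     0  |     5 ]
  [ 0    0     1  |    -4 ]
R1 := R1 + 1/2·R3
  [ 1  5/2  0  |  37/2 ]
  [ 0    1  0  |     5 ]
  [ 0    0  1  |    -4 ]
R1 := R1 − 5/2·R2
  [ 1  0  0  |   6 ]
  [ 0  1  0  |   5 ]
  [ 0  0  1  |  -4 ]
Reading off the last column: p = 6, q = 5, r = -4.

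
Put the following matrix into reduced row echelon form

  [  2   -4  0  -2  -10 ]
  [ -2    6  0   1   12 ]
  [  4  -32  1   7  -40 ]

[[1, 0, 0, -2, -3], [0, 1, 0, -1/2, 1], [0, 0, 1, -1, 4]]

Multiply r1 by 1/2.
  [  1   -2  0  -1   -5 ]
  [ -2    6  0   1   12 ]
  [  4  -32  1   7  -40 ]
Add 2 times r1 to r2.
  [ 1   -2  0  -1   -5 ]
  [ 0    2  0  -1    2 ]
  [ 4  -32  1   7  -40 ]
Subtract 4 times r1 from r3.
  [ 1   -2  0  -1   -5 ]
  [ 0    2  0  -1    2 ]
  [ 0  -24  1  11  -20 ]
Multiply r2 by 1/2.
  [ 1   -2  0    -1   -5 ]
  [ 0    1  0  -1/2    1 ]
  [ 0  -24  1    11  -20 ]
Add 24 times r2 to r3.
  [ 1  -2  0    -1  -5 ]
  [ 0   1  0  -1/2   1 ]
  [ 0   0  1    -1   4 ]
Add 2 times r2 to r1.
  [ 1  0  0    -2  -3 ]
  [ 0  1  0  -1/2   1 ]
  [ 0  0  1    -1   4 ]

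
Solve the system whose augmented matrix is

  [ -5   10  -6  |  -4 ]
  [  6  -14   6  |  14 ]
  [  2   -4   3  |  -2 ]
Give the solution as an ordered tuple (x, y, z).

(6, -1, -6)

r1 → -1/5·r1
  [ 1   -2  6/5  |  4/5 ]
  [ 6  -14    6  |   14 ]
  [ 2   -4    3  |   -2 ]
r2 → r2 − 6·r1
  [ 1  -2   6/5  |   4/5 ]
  [ 0  -2  -6/5  |  46/5 ]
  [ 2  -4     3  |    -2 ]
r3 → r3 − 2·r1
  [ 1  -2   6/5  |    4/5 ]
  [ 0  -2  -6/5  |   46/5 ]
  [ 0   0   3/5  |  -18/5 ]
r2 → -1/2·r2
  [ 1  -2  6/5  |    4/5 ]
  [ 0   1  3/5  |  -23/5 ]
  [ 0   0  3/5  |  -18/5 ]
r3 → 5/3·r3
  [ 1  -2  6/5  |    4/5 ]
  [ 0   1  3/5  |  -23/5 ]
  [ 0   0    1  |     -6 ]
r2 → r2 − 3/5·r3
  [ 1  -2  6/5  |  4/5 ]
  [ 0   1    0  |   -1 ]
  [ 0   0    1  |   -6 ]
r1 → r1 − 6/5·r3
  [ 1  -2  0  |   8 ]
  [ 0   1  0  |  -1 ]
  [ 0   0  1  |  -6 ]
r1 → r1 + 2·r2
  [ 1  0  0  |   6 ]
  [ 0  1  0  |  -1 ]
  [ 0  0  1  |  -6 ]
Reading off the last column: x = 6, y = -1, z = -6.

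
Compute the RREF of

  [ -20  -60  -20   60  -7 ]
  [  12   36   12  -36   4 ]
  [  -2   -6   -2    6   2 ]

[[1, 3, 1, -3, 0], [0, 0, 0, 0, 1], [0, 0, 0, 0, 0]]

R1 := -1/20·R1
  [  1   3   1   -3  7/20 ]
  [ 12  36  12  -36     4 ]
  [ -2  -6  -2    6     2 ]
R2 := R2 − 12·R1
  [  1   3   1  -3  7/20 ]
  [  0   0   0   0  -1/5 ]
  [ -2  -6  -2   6     2 ]
R3 := R3 + 2·R1
  [ 1  3  1  -3   7/20 ]
  [ 0  0  0   0   -1/5 ]
  [ 0  0  0   0  27/10 ]
R2 := -5·R2
  [ 1  3  1  -3   7/20 ]
  [ 0  0  0   0      1 ]
  [ 0  0  0   0  27/10 ]
R3 := R3 − 27/10·R2
  [ 1  3  1  -3  7/20 ]
  [ 0  0  0   0     1 ]
  [ 0  0  0   0     0 ]
R1 := R1 − 7/20·R2
  [ 1  3  1  -3  0 ]
  [ 0  0  0   0  1 ]
  [ 0  0  0   0  0 ]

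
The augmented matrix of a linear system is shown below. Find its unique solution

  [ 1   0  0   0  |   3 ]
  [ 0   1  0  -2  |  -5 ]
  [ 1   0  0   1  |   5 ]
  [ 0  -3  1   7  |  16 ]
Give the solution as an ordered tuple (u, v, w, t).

(3, -1, -1, 2)

R3 -> R3 − R1
  [ 1   0  0   0  |   3 ]
  [ 0   1  0  -2  |  -5 ]
  [ 0   0  0   1  |   2 ]
  [ 0  -3  1   7  |  16 ]
R4 -> R4 + 3·R2
  [ 1  0  0   0  |   3 ]
  [ 0  1  0  -2  |  -5 ]
  [ 0  0  0   1  |   2 ]
  [ 0  0  1   1  |   1 ]
R3 <=> R4
  [ 1  0  0   0  |   3 ]
  [ 0  1  0  -2  |  -5 ]
  [ 0  0  1   1  |   1 ]
  [ 0  0  0   1  |   2 ]
R3 -> R3 − R4
  [ 1  0  0   0  |   3 ]
  [ 0  1  0  -2  |  -5 ]
  [ 0  0  1   0  |  -1 ]
  [ 0  0  0   1  |   2 ]
R2 -> R2 + 2·R4
  [ 1  0  0  0  |   3 ]
  [ 0  1  0  0  |  -1 ]
  [ 0  0  1  0  |  -1 ]
  [ 0  0  0  1  |   2 ]
Reading off the last column: u = 3, v = -1, w = -1, t = 2.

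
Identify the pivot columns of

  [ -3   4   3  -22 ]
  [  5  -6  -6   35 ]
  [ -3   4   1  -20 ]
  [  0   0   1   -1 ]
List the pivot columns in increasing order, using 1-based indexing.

R1 -> -1/3·R1
  [  1  -4/3  -1  22/3 ]
  [  5    -6  -6    35 ]
  [ -3     4   1   -20 ]
  [  0     0   1    -1 ]
R2 -> R2 − 5·R1
  [  1  -4/3  -1  22/3 ]
  [  0   2/3  -1  -5/3 ]
  [ -3     4   1   -20 ]
  [  0     0   1    -1 ]
R3 -> R3 + 3·R1
  [ 1  -4/3  -1  22/3 ]
  [ 0   2/3  -1  -5/3 ]
  [ 0     0  -2     2 ]
  [ 0     0   1    -1 ]
R2 -> 3/2·R2
  [ 1  -4/3    -1  22/3 ]
  [ 0     1  -3/2  -5/2 ]
  [ 0     0    -2     2 ]
  [ 0     0     1    -1 ]
R3 -> -1/2·R3
  [ 1  -4/3    -1  22/3 ]
  [ 0     1  -3/2  -5/2 ]
  [ 0     0     1    -1 ]
  [ 0     0     1    -1 ]
R4 -> R4 − R3
  [ 1  -4/3    -1  22/3 ]
  [ 0     1  -3/2  -5/2 ]
  [ 0     0     1    -1 ]
  [ 0     0     0     0 ]
R2 -> R2 + 3/2·R3
  [ 1  -4/3  -1  22/3 ]
  [ 0     1   0    -4 ]
  [ 0     0   1    -1 ]
  [ 0     0   0     0 ]
R1 -> R1 + R3
  [ 1  -4/3  0  19/3 ]
  [ 0     1  0    -4 ]
  [ 0     0  1    -1 ]
  [ 0     0  0     0 ]
R1 -> R1 + 4/3·R2
  [ 1  0  0   1 ]
  [ 0  1  0  -4 ]
  [ 0  0  1  -1 ]
  [ 0  0  0   0 ]
Pivot columns are the columns containing a leading 1.

1, 2, 3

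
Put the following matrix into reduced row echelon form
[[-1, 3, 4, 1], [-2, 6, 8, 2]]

R1 -> -1·R1
  [  1  -3  -4  -1 ]
  [ -2   6   8   2 ]
R2 -> R2 + 2·R1
  [ 1  -3  -4  -1 ]
  [ 0   0   0   0 ]

[[1, -3, -4, -1], [0, 0, 0, 0]]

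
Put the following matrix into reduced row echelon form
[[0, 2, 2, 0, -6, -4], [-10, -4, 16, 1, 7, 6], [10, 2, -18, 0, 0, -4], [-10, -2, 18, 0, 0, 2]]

[[1, 0, -2, 0, 3/5, 0], [0, 1, 1, 0, -3, 0], [0, 0, 0, 1, 1, 0], [0, 0, 0, 0, 0, 1]]

R1 <=> R2
  [ -10  -4   16  1   7   6 ]
  [   0   2    2  0  -6  -4 ]
  [  10   2  -18  0   0  -4 ]
  [ -10  -2   18  0   0   2 ]
R1 := -1/10·R1
  [   1  2/5  -8/5  -1/10  -7/10  -3/5 ]
  [   0    2     2      0     -6    -4 ]
  [  10    2   -18      0      0    -4 ]
  [ -10   -2    18      0      0     2 ]
R3 := R3 − 10·R1
  [   1  2/5  -8/5  -1/10  -7/10  -3/5 ]
  [   0    2     2      0     -6    -4 ]
  [   0   -2    -2      1      7     2 ]
  [ -10   -2    18      0      0     2 ]
R4 := R4 + 10·R1
  [ 1  2/5  -8/5  -1/10  -7/10  -3/5 ]
  [ 0    2     2      0     -6    -4 ]
  [ 0   -2    -2      1      7     2 ]
  [ 0    2     2     -1     -7    -4 ]
R2 := 1/2·R2
  [ 1  2/5  -8/5  -1/10  -7/10  -3/5 ]
  [ 0    1     1      0     -3    -2 ]
  [ 0   -2    -2      1      7     2 ]
  [ 0    2     2     -1     -7    -4 ]
R3 := R3 + 2·R2
  [ 1  2/5  -8/5  -1/10  -7/10  -3/5 ]
  [ 0    1     1      0     -3    -2 ]
  [ 0    0     0      1      1    -2 ]
  [ 0    2     2     -1     -7    -4 ]
R4 := R4 − 2·R2
  [ 1  2/5  -8/5  -1/10  -7/10  -3/5 ]
  [ 0    1     1      0     -3    -2 ]
  [ 0    0     0      1      1    -2 ]
  [ 0    0     0     -1     -1     0 ]
R4 := R4 + R3
  [ 1  2/5  -8/5  -1/10  -7/10  -3/5 ]
  [ 0    1     1      0     -3    -2 ]
  [ 0    0     0      1      1    -2 ]
  [ 0    0     0      0      0    -2 ]
R4 := -1/2·R4
  [ 1  2/5  -8/5  -1/10  -7/10  -3/5 ]
  [ 0    1     1      0     -3    -2 ]
  [ 0    0     0      1      1    -2 ]
  [ 0    0     0      0      0     1 ]
R3 := R3 + 2·R4
  [ 1  2/5  -8/5  -1/10  -7/10  -3/5 ]
  [ 0    1     1      0     -3    -2 ]
  [ 0    0     0      1      1     0 ]
  [ 0    0     0      0      0     1 ]
R2 := R2 + 2·R4
  [ 1  2/5  -8/5  -1/10  -7/10  -3/5 ]
  [ 0    1     1      0     -3     0 ]
  [ 0    0     0      1      1     0 ]
  [ 0    0     0      0      0     1 ]
R1 := R1 + 3/5·R4
  [ 1  2/5  -8/5  -1/10  -7/10  0 ]
  [ 0    1     1      0     -3  0 ]
  [ 0    0     0      1      1  0 ]
  [ 0    0     0      0      0  1 ]
R1 := R1 + 1/10·R3
  [ 1  2/5  -8/5  0  -3/5  0 ]
  [ 0    1     1  0    -3  0 ]
  [ 0    0     0  1     1  0 ]
  [ 0    0     0  0     0  1 ]
R1 := R1 − 2/5·R2
  [ 1  0  -2  0  3/5  0 ]
  [ 0  1   1  0   -3  0 ]
  [ 0  0   0  1    1  0 ]
  [ 0  0   0  0    0  1 ]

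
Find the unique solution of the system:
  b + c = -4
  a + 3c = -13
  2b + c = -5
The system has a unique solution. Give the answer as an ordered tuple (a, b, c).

Form the augmented matrix and row-reduce:
  [ 0  1  1  |   -4 ]
  [ 1  0  3  |  -13 ]
  [ 0  2  1  |   -5 ]
R1 <-> R2
  [ 1  0  3  |  -13 ]
  [ 0  1  1  |   -4 ]
  [ 0  2  1  |   -5 ]
R3 ← R3 − 2·R2
  [ 1  0   3  |  -13 ]
  [ 0  1   1  |   -4 ]
  [ 0  0  -1  |    3 ]
R3 ← -1·R3
  [ 1  0  3  |  -13 ]
  [ 0  1  1  |   -4 ]
  [ 0  0  1  |   -3 ]
R2 ← R2 − R3
  [ 1  0  3  |  -13 ]
  [ 0  1  0  |   -1 ]
  [ 0  0  1  |   -3 ]
R1 ← R1 − 3·R3
  [ 1  0  0  |  -4 ]
  [ 0  1  0  |  -1 ]
  [ 0  0  1  |  -3 ]
Reading off the last column: a = -4, b = -1, c = -3.

(-4, -1, -3)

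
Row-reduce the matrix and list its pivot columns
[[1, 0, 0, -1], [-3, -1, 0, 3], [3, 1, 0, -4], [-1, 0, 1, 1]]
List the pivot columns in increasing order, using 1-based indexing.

R2 -> R2 + 3·R1
R3 -> R3 − 3·R1
R4 -> R4 + R1
R2 -> -1·R2
R3 -> R3 − R2
R3 ↔ R4
R4 -> -1·R4
R1 -> R1 + R4
Pivot columns are the columns containing a leading 1.

1, 2, 3, 4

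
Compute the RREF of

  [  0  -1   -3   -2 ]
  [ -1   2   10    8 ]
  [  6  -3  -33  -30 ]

[[1, 0, -4, -4], [0, 1, 3, 2], [0, 0, 0, 0]]

R1 ↔ R2
  [ -1   2   10    8 ]
  [  0  -1   -3   -2 ]
  [  6  -3  -33  -30 ]
R1 ← -1·R1
  [ 1  -2  -10   -8 ]
  [ 0  -1   -3   -2 ]
  [ 6  -3  -33  -30 ]
R3 ← R3 − 6·R1
  [ 1  -2  -10  -8 ]
  [ 0  -1   -3  -2 ]
  [ 0   9   27  18 ]
R2 ← -1·R2
  [ 1  -2  -10  -8 ]
  [ 0   1    3   2 ]
  [ 0   9   27  18 ]
R3 ← R3 − 9·R2
  [ 1  -2  -10  -8 ]
  [ 0   1    3   2 ]
  [ 0   0    0   0 ]
R1 ← R1 + 2·R2
  [ 1  0  -4  -4 ]
  [ 0  1   3   2 ]
  [ 0  0   0   0 ]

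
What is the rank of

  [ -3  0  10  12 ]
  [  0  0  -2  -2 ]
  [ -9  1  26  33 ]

rank = 3

Multiply R1 by -1/3.
  [  1  0  -10/3  -4 ]
  [  0  0     -2  -2 ]
  [ -9  1     26  33 ]
Add 9 times R1 to R3.
  [ 1  0  -10/3  -4 ]
  [ 0  0     -2  -2 ]
  [ 0  1     -4  -3 ]
Swap R2 and R3.
  [ 1  0  -10/3  -4 ]
  [ 0  1     -4  -3 ]
  [ 0  0     -2  -2 ]
Multiply R3 by -1/2.
  [ 1  0  -10/3  -4 ]
  [ 0  1     -4  -3 ]
  [ 0  0      1   1 ]
Add 4 times R3 to R2.
  [ 1  0  -10/3  -4 ]
  [ 0  1      0   1 ]
  [ 0  0      1   1 ]
Add 10/3 times R3 to R1.
  [ 1  0  0  -2/3 ]
  [ 0  1  0     1 ]
  [ 0  0  1     1 ]
The reduced form has 3 nonzero rows.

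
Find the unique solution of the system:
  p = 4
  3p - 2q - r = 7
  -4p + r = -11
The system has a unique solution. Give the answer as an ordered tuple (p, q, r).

Form the augmented matrix and row-reduce:
  [  1   0   0  |    4 ]
  [  3  -2  -1  |    7 ]
  [ -4   0   1  |  -11 ]
r2 ← r2 − 3·r1
  [  1   0   0  |    4 ]
  [  0  -2  -1  |   -5 ]
  [ -4   0   1  |  -11 ]
r3 ← r3 + 4·r1
  [ 1   0   0  |   4 ]
  [ 0  -2  -1  |  -5 ]
  [ 0   0   1  |   5 ]
r2 ← -1/2·r2
  [ 1  0    0  |    4 ]
  [ 0  1  1/2  |  5/2 ]
  [ 0  0    1  |    5 ]
r2 ← r2 − 1/2·r3
  [ 1  0  0  |  4 ]
  [ 0  1  0  |  0 ]
  [ 0  0  1  |  5 ]
Reading off the last column: p = 4, q = 0, r = 5.

(4, 0, 5)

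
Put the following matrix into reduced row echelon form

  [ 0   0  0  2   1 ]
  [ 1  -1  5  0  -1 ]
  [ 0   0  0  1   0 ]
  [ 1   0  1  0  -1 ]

[[1, 0, 1, 0, 0], [0, 1, -4, 0, 0], [0, 0, 0, 1, 0], [0, 0, 0, 0, 1]]

Swap ρ1 and ρ2.
  [ 1  -1  5  0  -1 ]
  [ 0   0  0  2   1 ]
  [ 0   0  0  1   0 ]
  [ 1   0  1  0  -1 ]
Subtract ρ1 from ρ4.
  [ 1  -1   5  0  -1 ]
  [ 0   0   0  2   1 ]
  [ 0   0   0  1   0 ]
  [ 0   1  -4  0   0 ]
Swap ρ2 and ρ4.
  [ 1  -1   5  0  -1 ]
  [ 0   1  -4  0   0 ]
  [ 0   0   0  1   0 ]
  [ 0   0   0  2   1 ]
Subtract 2 times ρ3 from ρ4.
  [ 1  -1   5  0  -1 ]
  [ 0   1  -4  0   0 ]
  [ 0   0   0  1   0 ]
  [ 0   0   0  0   1 ]
Add ρ4 to ρ1.
  [ 1  -1   5  0  0 ]
  [ 0   1  -4  0  0 ]
  [ 0   0   0  1  0 ]
  [ 0   0   0  0  1 ]
Add ρ2 to ρ1.
  [ 1  0   1  0  0 ]
  [ 0  1  -4  0  0 ]
  [ 0  0   0  1  0 ]
  [ 0  0   0  0  1 ]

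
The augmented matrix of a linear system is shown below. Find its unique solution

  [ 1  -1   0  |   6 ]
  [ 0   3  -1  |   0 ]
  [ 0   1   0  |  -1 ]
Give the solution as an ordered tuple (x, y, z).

(5, -1, -3)

R2 ← 1/3·R2
  [ 1  -1     0  |   6 ]
  [ 0   1  -1/3  |   0 ]
  [ 0   1     0  |  -1 ]
R3 ← R3 − R2
  [ 1  -1     0  |   6 ]
  [ 0   1  -1/3  |   0 ]
  [ 0   0   1/3  |  -1 ]
R3 ← 3·R3
  [ 1  -1     0  |   6 ]
  [ 0   1  -1/3  |   0 ]
  [ 0   0     1  |  -3 ]
R2 ← R2 + 1/3·R3
  [ 1  -1  0  |   6 ]
  [ 0   1  0  |  -1 ]
  [ 0   0  1  |  -3 ]
R1 ← R1 + R2
  [ 1  0  0  |   5 ]
  [ 0  1  0  |  -1 ]
  [ 0  0  1  |  -3 ]
Reading off the last column: x = 5, y = -1, z = -3.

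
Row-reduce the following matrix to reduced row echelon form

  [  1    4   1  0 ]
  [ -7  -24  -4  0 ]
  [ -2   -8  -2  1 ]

R2 -> R2 + 7·R1
  [  1   4   1  0 ]
  [  0   4   3  0 ]
  [ -2  -8  -2  1 ]
R3 -> R3 + 2·R1
  [ 1  4  1  0 ]
  [ 0  4  3  0 ]
  [ 0  0  0  1 ]
R2 -> 1/4·R2
  [ 1  4    1  0 ]
  [ 0  1  3/4  0 ]
  [ 0  0    0  1 ]
R1 -> R1 − 4·R2
  [ 1  0   -2  0 ]
  [ 0  1  3/4  0 ]
  [ 0  0    0  1 ]

[[1, 0, -2, 0], [0, 1, 3/4, 0], [0, 0, 0, 1]]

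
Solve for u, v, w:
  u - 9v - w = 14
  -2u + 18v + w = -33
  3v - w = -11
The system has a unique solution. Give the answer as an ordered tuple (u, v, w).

(1, -2, 5)

Form the augmented matrix and row-reduce:
  [  1  -9  -1  |   14 ]
  [ -2  18   1  |  -33 ]
  [  0   3  -1  |  -11 ]
r2 → r2 + 2·r1
  [ 1  -9  -1  |   14 ]
  [ 0   0  -1  |   -5 ]
  [ 0   3  -1  |  -11 ]
r2 <-> r3
  [ 1  -9  -1  |   14 ]
  [ 0   3  -1  |  -11 ]
  [ 0   0  -1  |   -5 ]
r2 → 1/3·r2
  [ 1  -9    -1  |     14 ]
  [ 0   1  -1/3  |  -11/3 ]
  [ 0   0    -1  |     -5 ]
r3 → -1·r3
  [ 1  -9    -1  |     14 ]
  [ 0   1  -1/3  |  -11/3 ]
  [ 0   0     1  |      5 ]
r2 → r2 + 1/3·r3
  [ 1  -9  -1  |  14 ]
  [ 0   1   0  |  -2 ]
  [ 0   0   1  |   5 ]
r1 → r1 + r3
  [ 1  -9  0  |  19 ]
  [ 0   1  0  |  -2 ]
  [ 0   0  1  |   5 ]
r1 → r1 + 9·r2
  [ 1  0  0  |   1 ]
  [ 0  1  0  |  -2 ]
  [ 0  0  1  |   5 ]
Reading off the last column: u = 1, v = -2, w = 5.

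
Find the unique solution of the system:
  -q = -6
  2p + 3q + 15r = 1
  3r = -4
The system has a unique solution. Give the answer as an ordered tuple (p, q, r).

Form the augmented matrix and row-reduce:
  [ 0  -1   0  |  -6 ]
  [ 2   3  15  |   1 ]
  [ 0   0   3  |  -4 ]
ρ1 <=> ρ2
  [ 2   3  15  |   1 ]
  [ 0  -1   0  |  -6 ]
  [ 0   0   3  |  -4 ]
ρ1 ← 1/2·ρ1
  [ 1  3/2  15/2  |  1/2 ]
  [ 0   -1     0  |   -6 ]
  [ 0    0     3  |   -4 ]
ρ2 ← -1·ρ2
  [ 1  3/2  15/2  |  1/2 ]
  [ 0    1     0  |    6 ]
  [ 0    0     3  |   -4 ]
ρ3 ← 1/3·ρ3
  [ 1  3/2  15/2  |   1/2 ]
  [ 0    1     0  |     6 ]
  [ 0    0     1  |  -4/3 ]
ρ1 ← ρ1 − 15/2·ρ3
  [ 1  3/2  0  |  21/2 ]
  [ 0    1  0  |     6 ]
  [ 0    0  1  |  -4/3 ]
ρ1 ← ρ1 − 3/2·ρ2
  [ 1  0  0  |   3/2 ]
  [ 0  1  0  |     6 ]
  [ 0  0  1  |  -4/3 ]
Reading off the last column: p = 3/2, q = 6, r = -4/3.

(3/2, 6, -4/3)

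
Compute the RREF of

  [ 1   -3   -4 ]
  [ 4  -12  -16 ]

ρ2 -> ρ2 − 4·ρ1
  [ 1  -3  -4 ]
  [ 0   0   0 ]

[[1, -3, -4], [0, 0, 0]]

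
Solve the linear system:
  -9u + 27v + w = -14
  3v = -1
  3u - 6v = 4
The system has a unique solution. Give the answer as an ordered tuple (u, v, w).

(2/3, -1/3, 1)

Form the augmented matrix and row-reduce:
  [ -9  27  1  |  -14 ]
  [  0   3  0  |   -1 ]
  [  3  -6  0  |    4 ]
Multiply R1 by -1/9.
Subtract 3 times R1 from R3.
Multiply R2 by 1/3.
Subtract 3 times R2 from R3.
Multiply R3 by 3.
Add 1/9 times R3 to R1.
Add 3 times R2 to R1.
Reading off the last column: u = 2/3, v = -1/3, w = 1.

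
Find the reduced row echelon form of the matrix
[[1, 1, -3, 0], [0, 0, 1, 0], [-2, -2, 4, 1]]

R3 → R3 + 2·R1
  [ 1  1  -3  0 ]
  [ 0  0   1  0 ]
  [ 0  0  -2  1 ]
R3 → R3 + 2·R2
  [ 1  1  -3  0 ]
  [ 0  0   1  0 ]
  [ 0  0   0  1 ]
R1 → R1 + 3·R2
  [ 1  1  0  0 ]
  [ 0  0  1  0 ]
  [ 0  0  0  1 ]

[[1, 1, 0, 0], [0, 0, 1, 0], [0, 0, 0, 1]]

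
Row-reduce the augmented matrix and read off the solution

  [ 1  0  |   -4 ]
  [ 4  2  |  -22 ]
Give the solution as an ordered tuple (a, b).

(-4, -3)

ρ2 ← ρ2 − 4·ρ1
ρ2 ← 1/2·ρ2
Reading off the last column: a = -4, b = -3.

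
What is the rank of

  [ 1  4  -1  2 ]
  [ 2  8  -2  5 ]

rank = 2

R2 → R2 − 2·R1
  [ 1  4  -1  2 ]
  [ 0  0   0  1 ]
R1 → R1 − 2·R2
  [ 1  4  -1  0 ]
  [ 0  0   0  1 ]
The reduced form has 2 nonzero rows.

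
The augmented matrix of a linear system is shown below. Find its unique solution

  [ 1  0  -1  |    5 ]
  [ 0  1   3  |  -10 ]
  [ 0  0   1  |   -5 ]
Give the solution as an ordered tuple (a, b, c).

(0, 5, -5)

ρ2 -> ρ2 − 3·ρ3
  [ 1  0  -1  |   5 ]
  [ 0  1   0  |   5 ]
  [ 0  0   1  |  -5 ]
ρ1 -> ρ1 + ρ3
  [ 1  0  0  |   0 ]
  [ 0  1  0  |   5 ]
  [ 0  0  1  |  -5 ]
Reading off the last column: a = 0, b = 5, c = -5.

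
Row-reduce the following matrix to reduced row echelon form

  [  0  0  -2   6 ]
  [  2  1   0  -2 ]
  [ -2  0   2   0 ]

[[1, 0, 0, -3], [0, 1, 0, 4], [0, 0, 1, -3]]

r1 <=> r2
  [  2  1   0  -2 ]
  [  0  0  -2   6 ]
  [ -2  0   2   0 ]
r1 := 1/2·r1
  [  1  1/2   0  -1 ]
  [  0    0  -2   6 ]
  [ -2    0   2   0 ]
r3 := r3 + 2·r1
  [ 1  1/2   0  -1 ]
  [ 0    0  -2   6 ]
  [ 0    1   2  -2 ]
r2 <=> r3
  [ 1  1/2   0  -1 ]
  [ 0    1   2  -2 ]
  [ 0    0  -2   6 ]
r3 := -1/2·r3
  [ 1  1/2  0  -1 ]
  [ 0    1  2  -2 ]
  [ 0    0  1  -3 ]
r2 := r2 − 2·r3
  [ 1  1/2  0  -1 ]
  [ 0    1  0   4 ]
  [ 0    0  1  -3 ]
r1 := r1 − 1/2·r2
  [ 1  0  0  -3 ]
  [ 0  1  0   4 ]
  [ 0  0  1  -3 ]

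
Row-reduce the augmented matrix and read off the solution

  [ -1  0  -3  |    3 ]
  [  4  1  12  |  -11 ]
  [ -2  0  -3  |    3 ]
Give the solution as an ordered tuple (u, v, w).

(0, 1, -1)

r1 := -1·r1
  [  1  0   3  |   -3 ]
  [  4  1  12  |  -11 ]
  [ -2  0  -3  |    3 ]
r2 := r2 − 4·r1
  [  1  0   3  |  -3 ]
  [  0  1   0  |   1 ]
  [ -2  0  -3  |   3 ]
r3 := r3 + 2·r1
  [ 1  0  3  |  -3 ]
  [ 0  1  0  |   1 ]
  [ 0  0  3  |  -3 ]
r3 := 1/3·r3
  [ 1  0  3  |  -3 ]
  [ 0  1  0  |   1 ]
  [ 0  0  1  |  -1 ]
r1 := r1 − 3·r3
  [ 1  0  0  |   0 ]
  [ 0  1  0  |   1 ]
  [ 0  0  1  |  -1 ]
Reading off the last column: u = 0, v = 1, w = -1.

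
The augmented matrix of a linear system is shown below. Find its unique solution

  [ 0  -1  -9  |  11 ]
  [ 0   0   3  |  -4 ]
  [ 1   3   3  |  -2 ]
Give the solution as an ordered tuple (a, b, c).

R1 <=> R3
  [ 1   3   3  |  -2 ]
  [ 0   0   3  |  -4 ]
  [ 0  -1  -9  |  11 ]
R2 <=> R3
  [ 1   3   3  |  -2 ]
  [ 0  -1  -9  |  11 ]
  [ 0   0   3  |  -4 ]
R2 -> -1·R2
  [ 1  3  3  |   -2 ]
  [ 0  1  9  |  -11 ]
  [ 0  0  3  |   -4 ]
R3 -> 1/3·R3
  [ 1  3  3  |    -2 ]
  [ 0  1  9  |   -11 ]
  [ 0  0  1  |  -4/3 ]
R2 -> R2 − 9·R3
  [ 1  3  3  |    -2 ]
  [ 0  1  0  |     1 ]
  [ 0  0  1  |  -4/3 ]
R1 -> R1 − 3·R3
  [ 1  3  0  |     2 ]
  [ 0  1  0  |     1 ]
  [ 0  0  1  |  -4/3 ]
R1 -> R1 − 3·R2
  [ 1  0  0  |    -1 ]
  [ 0  1  0  |     1 ]
  [ 0  0  1  |  -4/3 ]
Reading off the last column: a = -1, b = 1, c = -4/3.

(-1, 1, -4/3)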